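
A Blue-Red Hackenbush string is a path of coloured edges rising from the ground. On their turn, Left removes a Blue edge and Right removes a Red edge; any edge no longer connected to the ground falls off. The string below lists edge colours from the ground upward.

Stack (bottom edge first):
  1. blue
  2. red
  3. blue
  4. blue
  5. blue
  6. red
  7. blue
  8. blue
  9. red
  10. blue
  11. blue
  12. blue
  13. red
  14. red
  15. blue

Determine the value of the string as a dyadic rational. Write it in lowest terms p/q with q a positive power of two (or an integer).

Recurse on prefixes of the 15-edge string blue red blue blue blue red blue blue red blue blue blue red red blue:
b: Left { 0 }, Right { ∅ } → simplest 1
br: Left { 0 }, Right { 1 } → simplest 1/2
brb: Left { 0; 1/2 }, Right { 1 } → simplest 3/4
brbb: Left { 0; 1/2; 3/4 }, Right { 1 } → simplest 7/8
brbbb: Left { 0; 1/2; 3/4; 7/8 }, Right { 1 } → simplest 15/16
brbbbr: Left { 0; 1/2; 3/4; 7/8 }, Right { 15/16; 1 } → simplest 29/32
brbbbrb: Left { 0; 1/2; 3/4; 7/8; 29/32 }, Right { 15/16; 1 } → simplest 59/64
brbbbrbb: Left { 0; 1/2; 3/4; 7/8; 29/32; 59/64 }, Right { 15/16; 1 } → simplest 119/128
brbbbrbbr: Left { 0; 1/2; 3/4; 7/8; 29/32; 59/64 }, Right { 119/128; 15/16; 1 } → simplest 237/256
brbbbrbbrb: Left { 0; 1/2; 3/4; 7/8; 29/32; 59/64; 237/256 }, Right { 119/128; 15/16; 1 } → simplest 475/512
brbbbrbbrbb: Left { 0; 1/2; 3/4; 7/8; 29/32; 59/64; 237/256; 475/512 }, Right { 119/128; 15/16; 1 } → simplest 951/1024
brbbbrbbrbbb: Left { 0; 1/2; 3/4; 7/8; 29/32; 59/64; 237/256; 475/512; 951/1024 }, Right { 119/128; 15/16; 1 } → simplest 1903/2048
brbbbrbbrbbbr: Left { 0; 1/2; 3/4; 7/8; 29/32; 59/64; 237/256; 475/512; 951/1024 }, Right { 1903/2048; 119/128; 15/16; 1 } → simplest 3805/4096
brbbbrbbrbbbrr: Left { 0; 1/2; 3/4; 7/8; 29/32; 59/64; 237/256; 475/512; 951/1024 }, Right { 3805/4096; 1903/2048; 119/128; 15/16; 1 } → simplest 7609/8192
brbbbrbbrbbbrrb: Left { 0; 1/2; 3/4; 7/8; 29/32; 59/64; 237/256; 475/512; 951/1024; 7609/8192 }, Right { 3805/4096; 1903/2048; 119/128; 15/16; 1 } → simplest 15219/16384

15219/16384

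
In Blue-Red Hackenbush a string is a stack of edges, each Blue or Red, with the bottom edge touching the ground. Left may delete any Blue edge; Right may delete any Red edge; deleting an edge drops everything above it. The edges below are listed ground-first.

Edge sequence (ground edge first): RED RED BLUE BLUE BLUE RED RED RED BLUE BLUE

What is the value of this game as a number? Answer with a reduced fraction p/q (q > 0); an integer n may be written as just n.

Recurse on prefixes of the 10-edge string RED RED BLUE BLUE BLUE RED RED RED BLUE BLUE:
step 1: add RED to get R; options L={ (no moves) } R={ 0 } ⇒ -1
step 2: add RED to get RR; options L={ (no moves) } R={ -1; 0 } ⇒ -2
step 3: add BLUE to get RRB; options L={ -2 } R={ -1; 0 } ⇒ -3/2
step 4: add BLUE to get RRBB; options L={ -2; -3/2 } R={ -1; 0 } ⇒ -5/4
step 5: add BLUE to get RRBBB; options L={ -2; -3/2; -5/4 } R={ -1; 0 } ⇒ -9/8
step 6: add RED to get RRBBBR; options L={ -2; -3/2; -5/4 } R={ -9/8; -1; 0 } ⇒ -19/16
step 7: add RED to get RRBBBRR; options L={ -2; -3/2; -5/4 } R={ -19/16; -9/8; -1; 0 } ⇒ -39/32
step 8: add RED to get RRBBBRRR; options L={ -2; -3/2; -5/4 } R={ -39/32; -19/16; -9/8; -1; 0 } ⇒ -79/64
step 9: add BLUE to get RRBBBRRRB; options L={ -2; -3/2; -5/4; -79/64 } R={ -39/32; -19/16; -9/8; -1; 0 } ⇒ -157/128
step 10: add BLUE to get RRBBBRRRBB; options L={ -2; -3/2; -5/4; -79/64; -157/128 } R={ -39/32; -19/16; -9/8; -1; 0 } ⇒ -313/256

-313/256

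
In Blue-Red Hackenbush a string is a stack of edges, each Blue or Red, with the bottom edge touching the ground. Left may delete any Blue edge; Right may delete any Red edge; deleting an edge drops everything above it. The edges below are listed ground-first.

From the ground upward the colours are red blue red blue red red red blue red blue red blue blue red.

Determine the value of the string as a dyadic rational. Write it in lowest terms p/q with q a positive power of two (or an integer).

-5971/8192

r: Left { ∅ }, Right { 0 } -> simplest -1
rb: Left { -1 }, Right { 0 } -> simplest -1/2
rbr: Left { -1 }, Right { -1/2, 0 } -> simplest -3/4
rbrb: Left { -1, -3/4 }, Right { -1/2, 0 } -> simplest -5/8
rbrbr: Left { -1, -3/4 }, Right { -5/8, -1/2, 0 } -> simplest -11/16
rbrbrr: Left { -1, -3/4 }, Right { -11/16, -5/8, -1/2, 0 } -> simplest -23/32
rbrbrrr: Left { -1, -3/4 }, Right { -23/32, -11/16, -5/8, -1/2, 0 } -> simplest -47/64
rbrbrrrb: Left { -1, -3/4, -47/64 }, Right { -23/32, -11/16, -5/8, -1/2, 0 } -> simplest -93/128
rbrbrrrbr: Left { -1, -3/4, -47/64 }, Right { -93/128, -23/32, -11/16, -5/8, -1/2, 0 } -> simplest -187/256
rbrbrrrbrb: Left { -1, -3/4, -47/64, -187/256 }, Right { -93/128, -23/32, -11/16, -5/8, -1/2, 0 } -> simplest -373/512
rbrbrrrbrbr: Left { -1, -3/4, -47/64, -187/256 }, Right { -373/512, -93/128, -23/32, -11/16, -5/8, -1/2, 0 } -> simplest -747/1024
rbrbrrrbrbrb: Left { -1, -3/4, -47/64, -187/256, -747/1024 }, Right { -373/512, -93/128, -23/32, -11/16, -5/8, -1/2, 0 } -> simplest -1493/2048
rbrbrrrbrbrbb: Left { -1, -3/4, -47/64, -187/256, -747/1024, -1493/2048 }, Right { -373/512, -93/128, -23/32, -11/16, -5/8, -1/2, 0 } -> simplest -2985/4096
rbrbrrrbrbrbbr: Left { -1, -3/4, -47/64, -187/256, -747/1024, -1493/2048 }, Right { -2985/4096, -373/512, -93/128, -23/32, -11/16, -5/8, -1/2, 0 } -> simplest -5971/8192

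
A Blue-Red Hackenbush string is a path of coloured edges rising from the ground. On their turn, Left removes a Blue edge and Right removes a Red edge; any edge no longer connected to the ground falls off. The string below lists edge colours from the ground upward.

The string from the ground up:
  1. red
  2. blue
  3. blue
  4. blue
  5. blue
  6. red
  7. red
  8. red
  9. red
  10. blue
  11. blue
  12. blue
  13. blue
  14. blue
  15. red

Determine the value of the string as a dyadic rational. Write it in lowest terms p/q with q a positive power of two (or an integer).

-1923/16384

1 of 15 · r · max L −∞ · min R 0 so -1
2 of 15 · rb · max L -1 · min R 0 so -1/2
3 of 15 · rbb · max L -1/2 · min R 0 so -1/4
4 of 15 · rbbb · max L -1/4 · min R 0 so -1/8
5 of 15 · rbbbb · max L -1/8 · min R 0 so -1/16
6 of 15 · rbbbbr · max L -1/8 · min R -1/16 so -3/32
7 of 15 · rbbbbrr · max L -1/8 · min R -3/32 so -7/64
8 of 15 · rbbbbrrr · max L -1/8 · min R -7/64 so -15/128
9 of 15 · rbbbbrrrr · max L -1/8 · min R -15/128 so -31/256
10 of 15 · rbbbbrrrrb · max L -31/256 · min R -15/128 so -61/512
11 of 15 · rbbbbrrrrbb · max L -61/512 · min R -15/128 so -121/1024
12 of 15 · rbbbbrrrrbbb · max L -121/1024 · min R -15/128 so -241/2048
13 of 15 · rbbbbrrrrbbbb · max L -241/2048 · min R -15/128 so -481/4096
14 of 15 · rbbbbrrrrbbbbb · max L -481/4096 · min R -15/128 so -961/8192
15 of 15 · rbbbbrrrrbbbbbr · max L -481/4096 · min R -961/8192 so -1923/16384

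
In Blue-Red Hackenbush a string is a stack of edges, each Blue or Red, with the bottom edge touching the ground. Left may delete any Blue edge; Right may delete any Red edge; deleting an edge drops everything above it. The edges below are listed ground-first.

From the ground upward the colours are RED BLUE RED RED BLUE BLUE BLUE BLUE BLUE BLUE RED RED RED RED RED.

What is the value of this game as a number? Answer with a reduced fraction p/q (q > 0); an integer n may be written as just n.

-12351/16384

g_1 [R]  L=[(no moves)]  R=[0]  -> -1
g_2 [RB]  L=[-1]  R=[0]  -> -1/2
g_3 [RBR]  L=[-1]  R=[-1/2; 0]  -> -3/4
g_4 [RBRR]  L=[-1]  R=[-3/4; -1/2; 0]  -> -7/8
g_5 [RBRRB]  L=[-1; -7/8]  R=[-3/4; -1/2; 0]  -> -13/16
g_6 [RBRRBB]  L=[-1; -7/8; -13/16]  R=[-3/4; -1/2; 0]  -> -25/32
g_7 [RBRRBBB]  L=[-1; -7/8; -13/16; -25/32]  R=[-3/4; -1/2; 0]  -> -49/64
g_8 [RBRRBBBB]  L=[-1; -7/8; -13/16; -25/32; -49/64]  R=[-3/4; -1/2; 0]  -> -97/128
g_9 [RBRRBBBBB]  L=[-1; -7/8; -13/16; -25/32; -49/64; -97/128]  R=[-3/4; -1/2; 0]  -> -193/256
g_10 [RBRRBBBBBB]  L=[-1; -7/8; -13/16; -25/32; -49/64; -97/128; -193/256]  R=[-3/4; -1/2; 0]  -> -385/512
g_11 [RBRRBBBBBBR]  L=[-1; -7/8; -13/16; -25/32; -49/64; -97/128; -193/256]  R=[-385/512; -3/4; -1/2; 0]  -> -771/1024
g_12 [RBRRBBBBBBRR]  L=[-1; -7/8; -13/16; -25/32; -49/64; -97/128; -193/256]  R=[-771/1024; -385/512; -3/4; -1/2; 0]  -> -1543/2048
g_13 [RBRRBBBBBBRRR]  L=[-1; -7/8; -13/16; -25/32; -49/64; -97/128; -193/256]  R=[-1543/2048; -771/1024; -385/512; -3/4; -1/2; 0]  -> -3087/4096
g_14 [RBRRBBBBBBRRRR]  L=[-1; -7/8; -13/16; -25/32; -49/64; -97/128; -193/256]  R=[-3087/4096; -1543/2048; -771/1024; -385/512; -3/4; -1/2; 0]  -> -6175/8192
g_15 [RBRRBBBBBBRRRRR]  L=[-1; -7/8; -13/16; -25/32; -49/64; -97/128; -193/256]  R=[-6175/8192; -3087/4096; -1543/2048; -771/1024; -385/512; -3/4; -1/2; 0]  -> -12351/16384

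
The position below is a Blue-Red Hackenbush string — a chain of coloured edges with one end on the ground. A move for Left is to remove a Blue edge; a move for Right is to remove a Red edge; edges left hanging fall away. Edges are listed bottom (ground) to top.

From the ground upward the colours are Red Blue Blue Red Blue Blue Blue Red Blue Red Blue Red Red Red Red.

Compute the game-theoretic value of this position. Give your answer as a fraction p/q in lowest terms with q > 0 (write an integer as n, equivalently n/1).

-4447/16384

step 1: add Red to get R; options L={  } R={ 0 } so -1
step 2: add Blue to get RB; options L={ -1 } R={ 0 } so -1/2
step 3: add Blue to get RBB; options L={ -1,-1/2 } R={ 0 } so -1/4
step 4: add Red to get RBBR; options L={ -1,-1/2 } R={ -1/4,0 } so -3/8
step 5: add Blue to get RBBRB; options L={ -1,-1/2,-3/8 } R={ -1/4,0 } so -5/16
step 6: add Blue to get RBBRBB; options L={ -1,-1/2,-3/8,-5/16 } R={ -1/4,0 } so -9/32
step 7: add Blue to get RBBRBBB; options L={ -1,-1/2,-3/8,-5/16,-9/32 } R={ -1/4,0 } so -17/64
step 8: add Red to get RBBRBBBR; options L={ -1,-1/2,-3/8,-5/16,-9/32 } R={ -17/64,-1/4,0 } so -35/128
step 9: add Blue to get RBBRBBBRB; options L={ -1,-1/2,-3/8,-5/16,-9/32,-35/128 } R={ -17/64,-1/4,0 } so -69/256
step 10: add Red to get RBBRBBBRBR; options L={ -1,-1/2,-3/8,-5/16,-9/32,-35/128 } R={ -69/256,-17/64,-1/4,0 } so -139/512
step 11: add Blue to get RBBRBBBRBRB; options L={ -1,-1/2,-3/8,-5/16,-9/32,-35/128,-139/512 } R={ -69/256,-17/64,-1/4,0 } so -277/1024
step 12: add Red to get RBBRBBBRBRBR; options L={ -1,-1/2,-3/8,-5/16,-9/32,-35/128,-139/512 } R={ -277/1024,-69/256,-17/64,-1/4,0 } so -555/2048
step 13: add Red to get RBBRBBBRBRBRR; options L={ -1,-1/2,-3/8,-5/16,-9/32,-35/128,-139/512 } R={ -555/2048,-277/1024,-69/256,-17/64,-1/4,0 } so -1111/4096
step 14: add Red to get RBBRBBBRBRBRRR; options L={ -1,-1/2,-3/8,-5/16,-9/32,-35/128,-139/512 } R={ -1111/4096,-555/2048,-277/1024,-69/256,-17/64,-1/4,0 } so -2223/8192
step 15: add Red to get RBBRBBBRBRBRRRR; options L={ -1,-1/2,-3/8,-5/16,-9/32,-35/128,-139/512 } R={ -2223/8192,-1111/4096,-555/2048,-277/1024,-69/256,-17/64,-1/4,0 } so -4447/16384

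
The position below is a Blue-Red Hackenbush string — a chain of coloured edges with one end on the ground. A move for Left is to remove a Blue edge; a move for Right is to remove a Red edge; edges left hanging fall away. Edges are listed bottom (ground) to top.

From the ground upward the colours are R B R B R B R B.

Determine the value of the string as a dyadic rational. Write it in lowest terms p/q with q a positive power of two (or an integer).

g_1 [R]  L=[none]  R=[0]  = -1
g_2 [RB]  L=[-1]  R=[0]  = -1/2
g_3 [RBR]  L=[-1]  R=[-1/2,0]  = -3/4
g_4 [RBRB]  L=[-1,-3/4]  R=[-1/2,0]  = -5/8
g_5 [RBRBR]  L=[-1,-3/4]  R=[-5/8,-1/2,0]  = -11/16
g_6 [RBRBRB]  L=[-1,-3/4,-11/16]  R=[-5/8,-1/2,0]  = -21/32
g_7 [RBRBRBR]  L=[-1,-3/4,-11/16]  R=[-21/32,-5/8,-1/2,0]  = -43/64
g_8 [RBRBRBRB]  L=[-1,-3/4,-11/16,-43/64]  R=[-21/32,-5/8,-1/2,0]  = -85/128

-85/128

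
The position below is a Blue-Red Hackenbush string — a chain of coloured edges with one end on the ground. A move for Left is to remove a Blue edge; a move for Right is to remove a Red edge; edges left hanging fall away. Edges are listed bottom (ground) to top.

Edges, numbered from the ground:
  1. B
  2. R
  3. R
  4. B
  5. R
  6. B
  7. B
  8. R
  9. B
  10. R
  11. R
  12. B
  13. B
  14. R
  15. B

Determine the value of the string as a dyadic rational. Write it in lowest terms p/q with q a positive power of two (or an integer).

val(B) = { 0 | — } => 1
val(BR) = { 0 | 1 } => 1/2
val(BRR) = { 0 | 1/2; 1 } => 1/4
val(BRRB) = { 0; 1/4 | 1/2; 1 } => 3/8
val(BRRBR) = { 0; 1/4 | 3/8; 1/2; 1 } => 5/16
val(BRRBRB) = { 0; 1/4; 5/16 | 3/8; 1/2; 1 } => 11/32
val(BRRBRBB) = { 0; 1/4; 5/16; 11/32 | 3/8; 1/2; 1 } => 23/64
val(BRRBRBBR) = { 0; 1/4; 5/16; 11/32 | 23/64; 3/8; 1/2; 1 } => 45/128
val(BRRBRBBRB) = { 0; 1/4; 5/16; 11/32; 45/128 | 23/64; 3/8; 1/2; 1 } => 91/256
val(BRRBRBBRBR) = { 0; 1/4; 5/16; 11/32; 45/128 | 91/256; 23/64; 3/8; 1/2; 1 } => 181/512
val(BRRBRBBRBRR) = { 0; 1/4; 5/16; 11/32; 45/128 | 181/512; 91/256; 23/64; 3/8; 1/2; 1 } => 361/1024
val(BRRBRBBRBRRB) = { 0; 1/4; 5/16; 11/32; 45/128; 361/1024 | 181/512; 91/256; 23/64; 3/8; 1/2; 1 } => 723/2048
val(BRRBRBBRBRRBB) = { 0; 1/4; 5/16; 11/32; 45/128; 361/1024; 723/2048 | 181/512; 91/256; 23/64; 3/8; 1/2; 1 } => 1447/4096
val(BRRBRBBRBRRBBR) = { 0; 1/4; 5/16; 11/32; 45/128; 361/1024; 723/2048 | 1447/4096; 181/512; 91/256; 23/64; 3/8; 1/2; 1 } => 2893/8192
val(BRRBRBBRBRRBBRB) = { 0; 1/4; 5/16; 11/32; 45/128; 361/1024; 723/2048; 2893/8192 | 1447/4096; 181/512; 91/256; 23/64; 3/8; 1/2; 1 } => 5787/16384

5787/16384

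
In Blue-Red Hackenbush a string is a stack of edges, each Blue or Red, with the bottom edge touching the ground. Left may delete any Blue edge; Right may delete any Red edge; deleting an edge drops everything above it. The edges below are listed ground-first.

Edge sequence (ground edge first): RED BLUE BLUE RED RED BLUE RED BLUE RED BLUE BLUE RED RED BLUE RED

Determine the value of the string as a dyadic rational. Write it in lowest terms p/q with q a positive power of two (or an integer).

-6811/16384

edge 1 of 15 (RED): { — | 0 } — -1
edge 2 of 15 (BLUE): { -1 | 0 } — -1/2
edge 3 of 15 (BLUE): { -1 -1/2 | 0 } — -1/4
edge 4 of 15 (RED): { -1 -1/2 | -1/4 0 } — -3/8
edge 5 of 15 (RED): { -1 -1/2 | -3/8 -1/4 0 } — -7/16
edge 6 of 15 (BLUE): { -1 -1/2 -7/16 | -3/8 -1/4 0 } — -13/32
edge 7 of 15 (RED): { -1 -1/2 -7/16 | -13/32 -3/8 -1/4 0 } — -27/64
edge 8 of 15 (BLUE): { -1 -1/2 -7/16 -27/64 | -13/32 -3/8 -1/4 0 } — -53/128
edge 9 of 15 (RED): { -1 -1/2 -7/16 -27/64 | -53/128 -13/32 -3/8 -1/4 0 } — -107/256
edge 10 of 15 (BLUE): { -1 -1/2 -7/16 -27/64 -107/256 | -53/128 -13/32 -3/8 -1/4 0 } — -213/512
edge 11 of 15 (BLUE): { -1 -1/2 -7/16 -27/64 -107/256 -213/512 | -53/128 -13/32 -3/8 -1/4 0 } — -425/1024
edge 12 of 15 (RED): { -1 -1/2 -7/16 -27/64 -107/256 -213/512 | -425/1024 -53/128 -13/32 -3/8 -1/4 0 } — -851/2048
edge 13 of 15 (RED): { -1 -1/2 -7/16 -27/64 -107/256 -213/512 | -851/2048 -425/1024 -53/128 -13/32 -3/8 -1/4 0 } — -1703/4096
edge 14 of 15 (BLUE): { -1 -1/2 -7/16 -27/64 -107/256 -213/512 -1703/4096 | -851/2048 -425/1024 -53/128 -13/32 -3/8 -1/4 0 } — -3405/8192
edge 15 of 15 (RED): { -1 -1/2 -7/16 -27/64 -107/256 -213/512 -1703/4096 | -3405/8192 -851/2048 -425/1024 -53/128 -13/32 -3/8 -1/4 0 } — -6811/16384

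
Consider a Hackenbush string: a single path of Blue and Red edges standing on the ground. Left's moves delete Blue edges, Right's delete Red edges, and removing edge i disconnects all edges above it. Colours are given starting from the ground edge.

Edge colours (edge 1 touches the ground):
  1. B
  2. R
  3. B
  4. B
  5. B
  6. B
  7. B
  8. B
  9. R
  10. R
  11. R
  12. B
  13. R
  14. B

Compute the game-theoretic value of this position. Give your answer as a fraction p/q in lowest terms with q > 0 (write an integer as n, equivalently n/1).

8075/8192

v_1 [B]  L=[0]  R=[—]  gives 1
v_2 [BR]  L=[0]  R=[1]  gives 1/2
v_3 [BRB]  L=[0; 1/2]  R=[1]  gives 3/4
v_4 [BRBB]  L=[0; 1/2; 3/4]  R=[1]  gives 7/8
v_5 [BRBBB]  L=[0; 1/2; 3/4; 7/8]  R=[1]  gives 15/16
v_6 [BRBBBB]  L=[0; 1/2; 3/4; 7/8; 15/16]  R=[1]  gives 31/32
v_7 [BRBBBBB]  L=[0; 1/2; 3/4; 7/8; 15/16; 31/32]  R=[1]  gives 63/64
v_8 [BRBBBBBB]  L=[0; 1/2; 3/4; 7/8; 15/16; 31/32; 63/64]  R=[1]  gives 127/128
v_9 [BRBBBBBBR]  L=[0; 1/2; 3/4; 7/8; 15/16; 31/32; 63/64]  R=[127/128; 1]  gives 253/256
v_10 [BRBBBBBBRR]  L=[0; 1/2; 3/4; 7/8; 15/16; 31/32; 63/64]  R=[253/256; 127/128; 1]  gives 505/512
v_11 [BRBBBBBBRRR]  L=[0; 1/2; 3/4; 7/8; 15/16; 31/32; 63/64]  R=[505/512; 253/256; 127/128; 1]  gives 1009/1024
v_12 [BRBBBBBBRRRB]  L=[0; 1/2; 3/4; 7/8; 15/16; 31/32; 63/64; 1009/1024]  R=[505/512; 253/256; 127/128; 1]  gives 2019/2048
v_13 [BRBBBBBBRRRBR]  L=[0; 1/2; 3/4; 7/8; 15/16; 31/32; 63/64; 1009/1024]  R=[2019/2048; 505/512; 253/256; 127/128; 1]  gives 4037/4096
v_14 [BRBBBBBBRRRBRB]  L=[0; 1/2; 3/4; 7/8; 15/16; 31/32; 63/64; 1009/1024; 4037/4096]  R=[2019/2048; 505/512; 253/256; 127/128; 1]  gives 8075/8192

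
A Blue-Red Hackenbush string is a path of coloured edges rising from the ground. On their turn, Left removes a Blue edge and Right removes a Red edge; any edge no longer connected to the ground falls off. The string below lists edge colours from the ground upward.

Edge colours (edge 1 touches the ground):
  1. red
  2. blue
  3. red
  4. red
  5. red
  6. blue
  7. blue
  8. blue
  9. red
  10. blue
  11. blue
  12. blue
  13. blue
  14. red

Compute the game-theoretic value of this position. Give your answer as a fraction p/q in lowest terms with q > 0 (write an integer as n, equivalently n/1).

-7235/8192

Recurse on prefixes of the 14-edge string red blue red red red blue blue blue red blue blue blue blue red:
edge 1 of 14 (red): { none | 0 } -> -1
edge 2 of 14 (blue): { -1 | 0 } -> -1/2
edge 3 of 14 (red): { -1 | -1/2,0 } -> -3/4
edge 4 of 14 (red): { -1 | -3/4,-1/2,0 } -> -7/8
edge 5 of 14 (red): { -1 | -7/8,-3/4,-1/2,0 } -> -15/16
edge 6 of 14 (blue): { -1,-15/16 | -7/8,-3/4,-1/2,0 } -> -29/32
edge 7 of 14 (blue): { -1,-15/16,-29/32 | -7/8,-3/4,-1/2,0 } -> -57/64
edge 8 of 14 (blue): { -1,-15/16,-29/32,-57/64 | -7/8,-3/4,-1/2,0 } -> -113/128
edge 9 of 14 (red): { -1,-15/16,-29/32,-57/64 | -113/128,-7/8,-3/4,-1/2,0 } -> -227/256
edge 10 of 14 (blue): { -1,-15/16,-29/32,-57/64,-227/256 | -113/128,-7/8,-3/4,-1/2,0 } -> -453/512
edge 11 of 14 (blue): { -1,-15/16,-29/32,-57/64,-227/256,-453/512 | -113/128,-7/8,-3/4,-1/2,0 } -> -905/1024
edge 12 of 14 (blue): { -1,-15/16,-29/32,-57/64,-227/256,-453/512,-905/1024 | -113/128,-7/8,-3/4,-1/2,0 } -> -1809/2048
edge 13 of 14 (blue): { -1,-15/16,-29/32,-57/64,-227/256,-453/512,-905/1024,-1809/2048 | -113/128,-7/8,-3/4,-1/2,0 } -> -3617/4096
edge 14 of 14 (red): { -1,-15/16,-29/32,-57/64,-227/256,-453/512,-905/1024,-1809/2048 | -3617/4096,-113/128,-7/8,-3/4,-1/2,0 } -> -7235/8192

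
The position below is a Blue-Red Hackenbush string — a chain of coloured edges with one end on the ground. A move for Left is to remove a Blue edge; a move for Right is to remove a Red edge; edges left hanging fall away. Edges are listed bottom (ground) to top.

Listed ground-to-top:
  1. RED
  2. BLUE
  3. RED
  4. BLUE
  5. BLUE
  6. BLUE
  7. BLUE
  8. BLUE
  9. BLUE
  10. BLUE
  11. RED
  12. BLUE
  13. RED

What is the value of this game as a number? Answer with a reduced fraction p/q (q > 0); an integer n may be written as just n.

-2059/4096

1 of 13 · R · max L −∞ · min R 0 — -1
2 of 13 · RB · max L -1 · min R 0 — -1/2
3 of 13 · RBR · max L -1 · min R -1/2 — -3/4
4 of 13 · RBRB · max L -3/4 · min R -1/2 — -5/8
5 of 13 · RBRBB · max L -5/8 · min R -1/2 — -9/16
6 of 13 · RBRBBB · max L -9/16 · min R -1/2 — -17/32
7 of 13 · RBRBBBB · max L -17/32 · min R -1/2 — -33/64
8 of 13 · RBRBBBBB · max L -33/64 · min R -1/2 — -65/128
9 of 13 · RBRBBBBBB · max L -65/128 · min R -1/2 — -129/256
10 of 13 · RBRBBBBBBB · max L -129/256 · min R -1/2 — -257/512
11 of 13 · RBRBBBBBBBR · max L -129/256 · min R -257/512 — -515/1024
12 of 13 · RBRBBBBBBBRB · max L -515/1024 · min R -257/512 — -1029/2048
13 of 13 · RBRBBBBBBBRBR · max L -515/1024 · min R -1029/2048 — -2059/4096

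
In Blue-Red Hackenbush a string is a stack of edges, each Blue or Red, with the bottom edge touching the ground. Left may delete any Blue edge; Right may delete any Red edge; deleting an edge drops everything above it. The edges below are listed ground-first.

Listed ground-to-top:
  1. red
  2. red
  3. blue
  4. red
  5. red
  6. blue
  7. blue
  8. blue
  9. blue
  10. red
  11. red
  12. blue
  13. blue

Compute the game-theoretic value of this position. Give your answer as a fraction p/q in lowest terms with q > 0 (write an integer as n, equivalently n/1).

g(r) = { · | 0 } = -1
g(rr) = { · | -1 0 } = -2
g(rrb) = { -2 | -1 0 } = -3/2
g(rrbr) = { -2 | -3/2 -1 0 } = -7/4
g(rrbrr) = { -2 | -7/4 -3/2 -1 0 } = -15/8
g(rrbrrb) = { -2 -15/8 | -7/4 -3/2 -1 0 } = -29/16
g(rrbrrbb) = { -2 -15/8 -29/16 | -7/4 -3/2 -1 0 } = -57/32
g(rrbrrbbb) = { -2 -15/8 -29/16 -57/32 | -7/4 -3/2 -1 0 } = -113/64
g(rrbrrbbbb) = { -2 -15/8 -29/16 -57/32 -113/64 | -7/4 -3/2 -1 0 } = -225/128
g(rrbrrbbbbr) = { -2 -15/8 -29/16 -57/32 -113/64 | -225/128 -7/4 -3/2 -1 0 } = -451/256
g(rrbrrbbbbrr) = { -2 -15/8 -29/16 -57/32 -113/64 | -451/256 -225/128 -7/4 -3/2 -1 0 } = -903/512
g(rrbrrbbbbrrb) = { -2 -15/8 -29/16 -57/32 -113/64 -903/512 | -451/256 -225/128 -7/4 -3/2 -1 0 } = -1805/1024
g(rrbrrbbbbrrbb) = { -2 -15/8 -29/16 -57/32 -113/64 -903/512 -1805/1024 | -451/256 -225/128 -7/4 -3/2 -1 0 } = -3609/2048

-3609/2048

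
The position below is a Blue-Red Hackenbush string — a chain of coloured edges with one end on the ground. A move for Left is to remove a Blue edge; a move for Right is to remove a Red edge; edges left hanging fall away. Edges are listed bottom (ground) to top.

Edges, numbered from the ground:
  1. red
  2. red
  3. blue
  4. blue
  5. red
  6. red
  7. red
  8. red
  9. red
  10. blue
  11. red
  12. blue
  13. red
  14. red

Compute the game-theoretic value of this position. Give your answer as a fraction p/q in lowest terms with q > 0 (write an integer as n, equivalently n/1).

Recurse on prefixes of the 14-edge string red red blue blue red red red red red blue red blue red red:
step 1: add red to get r; options L={ none } R={ 0 } so -1
step 2: add red to get rr; options L={ none } R={ -1; 0 } so -2
step 3: add blue to get rrb; options L={ -2 } R={ -1; 0 } so -3/2
step 4: add blue to get rrbb; options L={ -2; -3/2 } R={ -1; 0 } so -5/4
step 5: add red to get rrbbr; options L={ -2; -3/2 } R={ -5/4; -1; 0 } so -11/8
step 6: add red to get rrbbrr; options L={ -2; -3/2 } R={ -11/8; -5/4; -1; 0 } so -23/16
step 7: add red to get rrbbrrr; options L={ -2; -3/2 } R={ -23/16; -11/8; -5/4; -1; 0 } so -47/32
step 8: add red to get rrbbrrrr; options L={ -2; -3/2 } R={ -47/32; -23/16; -11/8; -5/4; -1; 0 } so -95/64
step 9: add red to get rrbbrrrrr; options L={ -2; -3/2 } R={ -95/64; -47/32; -23/16; -11/8; -5/4; -1; 0 } so -191/128
step 10: add blue to get rrbbrrrrrb; options L={ -2; -3/2; -191/128 } R={ -95/64; -47/32; -23/16; -11/8; -5/4; -1; 0 } so -381/256
step 11: add red to get rrbbrrrrrbr; options L={ -2; -3/2; -191/128 } R={ -381/256; -95/64; -47/32; -23/16; -11/8; -5/4; -1; 0 } so -763/512
step 12: add blue to get rrbbrrrrrbrb; options L={ -2; -3/2; -191/128; -763/512 } R={ -381/256; -95/64; -47/32; -23/16; -11/8; -5/4; -1; 0 } so -1525/1024
step 13: add red to get rrbbrrrrrbrbr; options L={ -2; -3/2; -191/128; -763/512 } R={ -1525/1024; -381/256; -95/64; -47/32; -23/16; -11/8; -5/4; -1; 0 } so -3051/2048
step 14: add red to get rrbbrrrrrbrbrr; options L={ -2; -3/2; -191/128; -763/512 } R={ -3051/2048; -1525/1024; -381/256; -95/64; -47/32; -23/16; -11/8; -5/4; -1; 0 } so -6103/4096

-6103/4096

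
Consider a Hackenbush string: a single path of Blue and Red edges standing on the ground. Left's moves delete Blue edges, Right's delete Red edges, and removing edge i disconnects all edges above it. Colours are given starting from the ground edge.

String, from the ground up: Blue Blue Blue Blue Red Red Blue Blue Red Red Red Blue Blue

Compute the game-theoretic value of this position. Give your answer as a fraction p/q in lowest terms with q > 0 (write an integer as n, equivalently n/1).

1735/512

step 1: add Blue to get B; options L={ 0 } R={ — } = 1
step 2: add Blue to get BB; options L={ 0; 1 } R={ — } = 2
step 3: add Blue to get BBB; options L={ 0; 1; 2 } R={ — } = 3
step 4: add Blue to get BBBB; options L={ 0; 1; 2; 3 } R={ — } = 4
step 5: add Red to get BBBBR; options L={ 0; 1; 2; 3 } R={ 4 } = 7/2
step 6: add Red to get BBBBRR; options L={ 0; 1; 2; 3 } R={ 7/2; 4 } = 13/4
step 7: add Blue to get BBBBRRB; options L={ 0; 1; 2; 3; 13/4 } R={ 7/2; 4 } = 27/8
step 8: add Blue to get BBBBRRBB; options L={ 0; 1; 2; 3; 13/4; 27/8 } R={ 7/2; 4 } = 55/16
step 9: add Red to get BBBBRRBBR; options L={ 0; 1; 2; 3; 13/4; 27/8 } R={ 55/16; 7/2; 4 } = 109/32
step 10: add Red to get BBBBRRBBRR; options L={ 0; 1; 2; 3; 13/4; 27/8 } R={ 109/32; 55/16; 7/2; 4 } = 217/64
step 11: add Red to get BBBBRRBBRRR; options L={ 0; 1; 2; 3; 13/4; 27/8 } R={ 217/64; 109/32; 55/16; 7/2; 4 } = 433/128
step 12: add Blue to get BBBBRRBBRRRB; options L={ 0; 1; 2; 3; 13/4; 27/8; 433/128 } R={ 217/64; 109/32; 55/16; 7/2; 4 } = 867/256
step 13: add Blue to get BBBBRRBBRRRBB; options L={ 0; 1; 2; 3; 13/4; 27/8; 433/128; 867/256 } R={ 217/64; 109/32; 55/16; 7/2; 4 } = 1735/512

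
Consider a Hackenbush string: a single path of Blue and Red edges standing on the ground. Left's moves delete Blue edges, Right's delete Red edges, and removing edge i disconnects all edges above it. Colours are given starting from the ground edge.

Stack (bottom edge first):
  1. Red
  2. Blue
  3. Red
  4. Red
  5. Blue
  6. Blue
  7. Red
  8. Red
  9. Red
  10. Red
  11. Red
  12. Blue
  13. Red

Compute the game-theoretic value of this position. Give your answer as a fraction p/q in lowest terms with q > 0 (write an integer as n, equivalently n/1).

Build g(s[:k]) for k = 1..13, string s = Red Blue Red Red Blue Blue Red Red Red Red Red Blue Red.
edge 1 of 13 (Red): { · | 0 } — -1
edge 2 of 13 (Blue): { -1 | 0 } — -1/2
edge 3 of 13 (Red): { -1 | -1/2; 0 } — -3/4
edge 4 of 13 (Red): { -1 | -3/4; -1/2; 0 } — -7/8
edge 5 of 13 (Blue): { -1; -7/8 | -3/4; -1/2; 0 } — -13/16
edge 6 of 13 (Blue): { -1; -7/8; -13/16 | -3/4; -1/2; 0 } — -25/32
edge 7 of 13 (Red): { -1; -7/8; -13/16 | -25/32; -3/4; -1/2; 0 } — -51/64
edge 8 of 13 (Red): { -1; -7/8; -13/16 | -51/64; -25/32; -3/4; -1/2; 0 } — -103/128
edge 9 of 13 (Red): { -1; -7/8; -13/16 | -103/128; -51/64; -25/32; -3/4; -1/2; 0 } — -207/256
edge 10 of 13 (Red): { -1; -7/8; -13/16 | -207/256; -103/128; -51/64; -25/32; -3/4; -1/2; 0 } — -415/512
edge 11 of 13 (Red): { -1; -7/8; -13/16 | -415/512; -207/256; -103/128; -51/64; -25/32; -3/4; -1/2; 0 } — -831/1024
edge 12 of 13 (Blue): { -1; -7/8; -13/16; -831/1024 | -415/512; -207/256; -103/128; -51/64; -25/32; -3/4; -1/2; 0 } — -1661/2048
edge 13 of 13 (Red): { -1; -7/8; -13/16; -831/1024 | -1661/2048; -415/512; -207/256; -103/128; -51/64; -25/32; -3/4; -1/2; 0 } — -3323/4096

-3323/4096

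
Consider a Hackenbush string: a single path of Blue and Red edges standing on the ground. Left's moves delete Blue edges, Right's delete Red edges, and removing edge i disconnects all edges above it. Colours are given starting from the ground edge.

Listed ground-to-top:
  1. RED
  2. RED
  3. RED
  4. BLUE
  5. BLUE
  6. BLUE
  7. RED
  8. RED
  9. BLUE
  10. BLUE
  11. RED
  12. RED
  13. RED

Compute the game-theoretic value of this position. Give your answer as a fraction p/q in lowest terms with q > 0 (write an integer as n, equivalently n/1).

v_1 [R]  L=[]  R=[0]  ⇒ -1
v_2 [RR]  L=[]  R=[-1 0]  ⇒ -2
v_3 [RRR]  L=[]  R=[-2 -1 0]  ⇒ -3
v_4 [RRRB]  L=[-3]  R=[-2 -1 0]  ⇒ -5/2
v_5 [RRRBB]  L=[-3 -5/2]  R=[-2 -1 0]  ⇒ -9/4
v_6 [RRRBBB]  L=[-3 -5/2 -9/4]  R=[-2 -1 0]  ⇒ -17/8
v_7 [RRRBBBR]  L=[-3 -5/2 -9/4]  R=[-17/8 -2 -1 0]  ⇒ -35/16
v_8 [RRRBBBRR]  L=[-3 -5/2 -9/4]  R=[-35/16 -17/8 -2 -1 0]  ⇒ -71/32
v_9 [RRRBBBRRB]  L=[-3 -5/2 -9/4 -71/32]  R=[-35/16 -17/8 -2 -1 0]  ⇒ -141/64
v_10 [RRRBBBRRBB]  L=[-3 -5/2 -9/4 -71/32 -141/64]  R=[-35/16 -17/8 -2 -1 0]  ⇒ -281/128
v_11 [RRRBBBRRBBR]  L=[-3 -5/2 -9/4 -71/32 -141/64]  R=[-281/128 -35/16 -17/8 -2 -1 0]  ⇒ -563/256
v_12 [RRRBBBRRBBRR]  L=[-3 -5/2 -9/4 -71/32 -141/64]  R=[-563/256 -281/128 -35/16 -17/8 -2 -1 0]  ⇒ -1127/512
v_13 [RRRBBBRRBBRRR]  L=[-3 -5/2 -9/4 -71/32 -141/64]  R=[-1127/512 -563/256 -281/128 -35/16 -17/8 -2 -1 0]  ⇒ -2255/1024

-2255/1024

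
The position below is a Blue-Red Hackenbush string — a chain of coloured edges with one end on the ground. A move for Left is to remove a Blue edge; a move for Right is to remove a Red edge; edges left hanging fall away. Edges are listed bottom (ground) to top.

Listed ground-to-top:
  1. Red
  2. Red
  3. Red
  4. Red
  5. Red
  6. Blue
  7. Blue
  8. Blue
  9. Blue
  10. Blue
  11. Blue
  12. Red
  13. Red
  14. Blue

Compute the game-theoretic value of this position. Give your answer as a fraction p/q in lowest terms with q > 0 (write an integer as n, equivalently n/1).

Build g(s[:k]) for k = 1..14, string s = Red Red Red Red Red Blue Blue Blue Blue Blue Blue Red Red Blue.
g(R) = {  | 0 } — -1
g(RR) = {  | -1 0 } — -2
g(RRR) = {  | -2 -1 0 } — -3
g(RRRR) = {  | -3 -2 -1 0 } — -4
g(RRRRR) = {  | -4 -3 -2 -1 0 } — -5
g(RRRRRB) = { -5 | -4 -3 -2 -1 0 } — -9/2
g(RRRRRBB) = { -5 -9/2 | -4 -3 -2 -1 0 } — -17/4
g(RRRRRBBB) = { -5 -9/2 -17/4 | -4 -3 -2 -1 0 } — -33/8
g(RRRRRBBBB) = { -5 -9/2 -17/4 -33/8 | -4 -3 -2 -1 0 } — -65/16
g(RRRRRBBBBB) = { -5 -9/2 -17/4 -33/8 -65/16 | -4 -3 -2 -1 0 } — -129/32
g(RRRRRBBBBBB) = { -5 -9/2 -17/4 -33/8 -65/16 -129/32 | -4 -3 -2 -1 0 } — -257/64
g(RRRRRBBBBBBR) = { -5 -9/2 -17/4 -33/8 -65/16 -129/32 | -257/64 -4 -3 -2 -1 0 } — -515/128
g(RRRRRBBBBBBRR) = { -5 -9/2 -17/4 -33/8 -65/16 -129/32 | -515/128 -257/64 -4 -3 -2 -1 0 } — -1031/256
g(RRRRRBBBBBBRRB) = { -5 -9/2 -17/4 -33/8 -65/16 -129/32 -1031/256 | -515/128 -257/64 -4 -3 -2 -1 0 } — -2061/512

-2061/512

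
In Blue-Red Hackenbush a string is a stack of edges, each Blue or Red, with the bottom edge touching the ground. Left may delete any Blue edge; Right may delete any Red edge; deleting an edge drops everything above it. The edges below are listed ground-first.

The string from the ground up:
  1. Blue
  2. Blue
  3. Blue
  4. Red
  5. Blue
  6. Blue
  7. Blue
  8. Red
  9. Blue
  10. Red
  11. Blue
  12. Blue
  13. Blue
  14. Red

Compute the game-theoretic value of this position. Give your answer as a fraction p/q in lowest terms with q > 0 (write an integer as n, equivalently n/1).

v_1 [B]  L=[0]  R=[(no moves)]  → 1
v_2 [BB]  L=[0; 1]  R=[(no moves)]  → 2
v_3 [BBB]  L=[0; 1; 2]  R=[(no moves)]  → 3
v_4 [BBBR]  L=[0; 1; 2]  R=[3]  → 5/2
v_5 [BBBRB]  L=[0; 1; 2; 5/2]  R=[3]  → 11/4
v_6 [BBBRBB]  L=[0; 1; 2; 5/2; 11/4]  R=[3]  → 23/8
v_7 [BBBRBBB]  L=[0; 1; 2; 5/2; 11/4; 23/8]  R=[3]  → 47/16
v_8 [BBBRBBBR]  L=[0; 1; 2; 5/2; 11/4; 23/8]  R=[47/16; 3]  → 93/32
v_9 [BBBRBBBRB]  L=[0; 1; 2; 5/2; 11/4; 23/8; 93/32]  R=[47/16; 3]  → 187/64
v_10 [BBBRBBBRBR]  L=[0; 1; 2; 5/2; 11/4; 23/8; 93/32]  R=[187/64; 47/16; 3]  → 373/128
v_11 [BBBRBBBRBRB]  L=[0; 1; 2; 5/2; 11/4; 23/8; 93/32; 373/128]  R=[187/64; 47/16; 3]  → 747/256
v_12 [BBBRBBBRBRBB]  L=[0; 1; 2; 5/2; 11/4; 23/8; 93/32; 373/128; 747/256]  R=[187/64; 47/16; 3]  → 1495/512
v_13 [BBBRBBBRBRBBB]  L=[0; 1; 2; 5/2; 11/4; 23/8; 93/32; 373/128; 747/256; 1495/512]  R=[187/64; 47/16; 3]  → 2991/1024
v_14 [BBBRBBBRBRBBBR]  L=[0; 1; 2; 5/2; 11/4; 23/8; 93/32; 373/128; 747/256; 1495/512]  R=[2991/1024; 187/64; 47/16; 3]  → 5981/2048

5981/2048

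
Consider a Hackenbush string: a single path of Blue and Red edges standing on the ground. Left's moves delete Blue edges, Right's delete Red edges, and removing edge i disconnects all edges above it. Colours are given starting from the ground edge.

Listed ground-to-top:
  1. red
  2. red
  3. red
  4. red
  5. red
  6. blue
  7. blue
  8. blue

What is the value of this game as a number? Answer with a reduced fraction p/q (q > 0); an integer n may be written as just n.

1 of 8 · r · max L −∞ · min R 0 — -1
2 of 8 · rr · max L −∞ · min R -1 — -2
3 of 8 · rrr · max L −∞ · min R -2 — -3
4 of 8 · rrrr · max L −∞ · min R -3 — -4
5 of 8 · rrrrr · max L −∞ · min R -4 — -5
6 of 8 · rrrrrb · max L -5 · min R -4 — -9/2
7 of 8 · rrrrrbb · max L -9/2 · min R -4 — -17/4
8 of 8 · rrrrrbbb · max L -17/4 · min R -4 — -33/8

-33/8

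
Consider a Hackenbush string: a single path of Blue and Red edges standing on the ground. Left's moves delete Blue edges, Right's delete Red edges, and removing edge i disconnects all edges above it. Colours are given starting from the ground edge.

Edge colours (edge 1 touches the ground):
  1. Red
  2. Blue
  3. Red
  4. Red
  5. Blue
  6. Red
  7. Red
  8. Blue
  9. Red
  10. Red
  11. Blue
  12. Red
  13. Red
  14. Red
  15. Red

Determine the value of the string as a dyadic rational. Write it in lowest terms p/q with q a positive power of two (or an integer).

g(R) = {  | 0 } ⇒ -1
g(RB) = { -1 | 0 } ⇒ -1/2
g(RBR) = { -1 | -1/2 0 } ⇒ -3/4
g(RBRR) = { -1 | -3/4 -1/2 0 } ⇒ -7/8
g(RBRRB) = { -1 -7/8 | -3/4 -1/2 0 } ⇒ -13/16
g(RBRRBR) = { -1 -7/8 | -13/16 -3/4 -1/2 0 } ⇒ -27/32
g(RBRRBRR) = { -1 -7/8 | -27/32 -13/16 -3/4 -1/2 0 } ⇒ -55/64
g(RBRRBRRB) = { -1 -7/8 -55/64 | -27/32 -13/16 -3/4 -1/2 0 } ⇒ -109/128
g(RBRRBRRBR) = { -1 -7/8 -55/64 | -109/128 -27/32 -13/16 -3/4 -1/2 0 } ⇒ -219/256
g(RBRRBRRBRR) = { -1 -7/8 -55/64 | -219/256 -109/128 -27/32 -13/16 -3/4 -1/2 0 } ⇒ -439/512
g(RBRRBRRBRRB) = { -1 -7/8 -55/64 -439/512 | -219/256 -109/128 -27/32 -13/16 -3/4 -1/2 0 } ⇒ -877/1024
g(RBRRBRRBRRBR) = { -1 -7/8 -55/64 -439/512 | -877/1024 -219/256 -109/128 -27/32 -13/16 -3/4 -1/2 0 } ⇒ -1755/2048
g(RBRRBRRBRRBRR) = { -1 -7/8 -55/64 -439/512 | -1755/2048 -877/1024 -219/256 -109/128 -27/32 -13/16 -3/4 -1/2 0 } ⇒ -3511/4096
g(RBRRBRRBRRBRRR) = { -1 -7/8 -55/64 -439/512 | -3511/4096 -1755/2048 -877/1024 -219/256 -109/128 -27/32 -13/16 -3/4 -1/2 0 } ⇒ -7023/8192
g(RBRRBRRBRRBRRRR) = { -1 -7/8 -55/64 -439/512 | -7023/8192 -3511/4096 -1755/2048 -877/1024 -219/256 -109/128 -27/32 -13/16 -3/4 -1/2 0 } ⇒ -14047/16384

-14047/16384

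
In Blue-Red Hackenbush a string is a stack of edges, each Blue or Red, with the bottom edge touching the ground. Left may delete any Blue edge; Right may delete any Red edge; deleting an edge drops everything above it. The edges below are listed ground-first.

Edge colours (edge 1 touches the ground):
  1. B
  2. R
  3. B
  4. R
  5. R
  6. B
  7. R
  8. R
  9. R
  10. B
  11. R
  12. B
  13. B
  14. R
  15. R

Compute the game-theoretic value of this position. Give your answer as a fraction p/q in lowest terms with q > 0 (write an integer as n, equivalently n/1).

1 of 15 · B · max L 0 · min R +∞ => 1
2 of 15 · BR · max L 0 · min R 1 => 1/2
3 of 15 · BRB · max L 1/2 · min R 1 => 3/4
4 of 15 · BRBR · max L 1/2 · min R 3/4 => 5/8
5 of 15 · BRBRR · max L 1/2 · min R 5/8 => 9/16
6 of 15 · BRBRRB · max L 9/16 · min R 5/8 => 19/32
7 of 15 · BRBRRBR · max L 9/16 · min R 19/32 => 37/64
8 of 15 · BRBRRBRR · max L 9/16 · min R 37/64 => 73/128
9 of 15 · BRBRRBRRR · max L 9/16 · min R 73/128 => 145/256
10 of 15 · BRBRRBRRRB · max L 145/256 · min R 73/128 => 291/512
11 of 15 · BRBRRBRRRBR · max L 145/256 · min R 291/512 => 581/1024
12 of 15 · BRBRRBRRRBRB · max L 581/1024 · min R 291/512 => 1163/2048
13 of 15 · BRBRRBRRRBRBB · max L 1163/2048 · min R 291/512 => 2327/4096
14 of 15 · BRBRRBRRRBRBBR · max L 1163/2048 · min R 2327/4096 => 4653/8192
15 of 15 · BRBRRBRRRBRBBRR · max L 1163/2048 · min R 4653/8192 => 9305/16384

9305/16384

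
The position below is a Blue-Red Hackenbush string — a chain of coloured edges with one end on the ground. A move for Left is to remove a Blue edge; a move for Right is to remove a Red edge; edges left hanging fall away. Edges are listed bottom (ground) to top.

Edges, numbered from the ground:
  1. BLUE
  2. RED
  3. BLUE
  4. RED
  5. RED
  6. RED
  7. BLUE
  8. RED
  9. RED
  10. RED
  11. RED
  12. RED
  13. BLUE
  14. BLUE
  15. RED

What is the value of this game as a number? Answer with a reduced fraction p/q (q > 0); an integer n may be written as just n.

8717/16384

Prefix values for BLUE RED BLUE RED RED RED BLUE RED RED RED RED RED BLUE BLUE RED via {L|R} + simplicity:
B: Left { 0 }, Right { (no moves) } gives simplest 1
BR: Left { 0 }, Right { 1 } gives simplest 1/2
BRB: Left { 0 1/2 }, Right { 1 } gives simplest 3/4
BRBR: Left { 0 1/2 }, Right { 3/4 1 } gives simplest 5/8
BRBRR: Left { 0 1/2 }, Right { 5/8 3/4 1 } gives simplest 9/16
BRBRRR: Left { 0 1/2 }, Right { 9/16 5/8 3/4 1 } gives simplest 17/32
BRBRRRB: Left { 0 1/2 17/32 }, Right { 9/16 5/8 3/4 1 } gives simplest 35/64
BRBRRRBR: Left { 0 1/2 17/32 }, Right { 35/64 9/16 5/8 3/4 1 } gives simplest 69/128
BRBRRRBRR: Left { 0 1/2 17/32 }, Right { 69/128 35/64 9/16 5/8 3/4 1 } gives simplest 137/256
BRBRRRBRRR: Left { 0 1/2 17/32 }, Right { 137/256 69/128 35/64 9/16 5/8 3/4 1 } gives simplest 273/512
BRBRRRBRRRR: Left { 0 1/2 17/32 }, Right { 273/512 137/256 69/128 35/64 9/16 5/8 3/4 1 } gives simplest 545/1024
BRBRRRBRRRRR: Left { 0 1/2 17/32 }, Right { 545/1024 273/512 137/256 69/128 35/64 9/16 5/8 3/4 1 } gives simplest 1089/2048
BRBRRRBRRRRRB: Left { 0 1/2 17/32 1089/2048 }, Right { 545/1024 273/512 137/256 69/128 35/64 9/16 5/8 3/4 1 } gives simplest 2179/4096
BRBRRRBRRRRRBB: Left { 0 1/2 17/32 1089/2048 2179/4096 }, Right { 545/1024 273/512 137/256 69/128 35/64 9/16 5/8 3/4 1 } gives simplest 4359/8192
BRBRRRBRRRRRBBR: Left { 0 1/2 17/32 1089/2048 2179/4096 }, Right { 4359/8192 545/1024 273/512 137/256 69/128 35/64 9/16 5/8 3/4 1 } gives simplest 8717/16384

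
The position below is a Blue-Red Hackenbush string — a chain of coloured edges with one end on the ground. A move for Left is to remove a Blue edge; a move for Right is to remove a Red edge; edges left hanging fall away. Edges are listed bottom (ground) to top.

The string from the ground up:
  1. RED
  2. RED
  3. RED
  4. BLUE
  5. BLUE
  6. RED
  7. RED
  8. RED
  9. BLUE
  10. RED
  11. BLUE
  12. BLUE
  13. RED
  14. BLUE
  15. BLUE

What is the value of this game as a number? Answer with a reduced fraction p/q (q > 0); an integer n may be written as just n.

-10057/4096

1 of 15 · R · max L −∞ · min R 0 = -1
2 of 15 · RR · max L −∞ · min R -1 = -2
3 of 15 · RRR · max L −∞ · min R -2 = -3
4 of 15 · RRRB · max L -3 · min R -2 = -5/2
5 of 15 · RRRBB · max L -5/2 · min R -2 = -9/4
6 of 15 · RRRBBR · max L -5/2 · min R -9/4 = -19/8
7 of 15 · RRRBBRR · max L -5/2 · min R -19/8 = -39/16
8 of 15 · RRRBBRRR · max L -5/2 · min R -39/16 = -79/32
9 of 15 · RRRBBRRRB · max L -79/32 · min R -39/16 = -157/64
10 of 15 · RRRBBRRRBR · max L -79/32 · min R -157/64 = -315/128
11 of 15 · RRRBBRRRBRB · max L -315/128 · min R -157/64 = -629/256
12 of 15 · RRRBBRRRBRBB · max L -629/256 · min R -157/64 = -1257/512
13 of 15 · RRRBBRRRBRBBR · max L -629/256 · min R -1257/512 = -2515/1024
14 of 15 · RRRBBRRRBRBBRB · max L -2515/1024 · min R -1257/512 = -5029/2048
15 of 15 · RRRBBRRRBRBBRBB · max L -5029/2048 · min R -1257/512 = -10057/4096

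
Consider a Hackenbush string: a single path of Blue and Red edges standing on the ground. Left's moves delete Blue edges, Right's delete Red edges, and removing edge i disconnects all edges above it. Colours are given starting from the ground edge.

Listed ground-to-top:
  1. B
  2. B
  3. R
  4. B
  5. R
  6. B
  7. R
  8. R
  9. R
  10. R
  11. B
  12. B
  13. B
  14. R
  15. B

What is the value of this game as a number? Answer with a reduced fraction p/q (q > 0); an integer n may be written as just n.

13371/8192

g_1 [B]  L=[0]  R=[—]  → 1
g_2 [BB]  L=[0,1]  R=[—]  → 2
g_3 [BBR]  L=[0,1]  R=[2]  → 3/2
g_4 [BBRB]  L=[0,1,3/2]  R=[2]  → 7/4
g_5 [BBRBR]  L=[0,1,3/2]  R=[7/4,2]  → 13/8
g_6 [BBRBRB]  L=[0,1,3/2,13/8]  R=[7/4,2]  → 27/16
g_7 [BBRBRBR]  L=[0,1,3/2,13/8]  R=[27/16,7/4,2]  → 53/32
g_8 [BBRBRBRR]  L=[0,1,3/2,13/8]  R=[53/32,27/16,7/4,2]  → 105/64
g_9 [BBRBRBRRR]  L=[0,1,3/2,13/8]  R=[105/64,53/32,27/16,7/4,2]  → 209/128
g_10 [BBRBRBRRRR]  L=[0,1,3/2,13/8]  R=[209/128,105/64,53/32,27/16,7/4,2]  → 417/256
g_11 [BBRBRBRRRRB]  L=[0,1,3/2,13/8,417/256]  R=[209/128,105/64,53/32,27/16,7/4,2]  → 835/512
g_12 [BBRBRBRRRRBB]  L=[0,1,3/2,13/8,417/256,835/512]  R=[209/128,105/64,53/32,27/16,7/4,2]  → 1671/1024
g_13 [BBRBRBRRRRBBB]  L=[0,1,3/2,13/8,417/256,835/512,1671/1024]  R=[209/128,105/64,53/32,27/16,7/4,2]  → 3343/2048
g_14 [BBRBRBRRRRBBBR]  L=[0,1,3/2,13/8,417/256,835/512,1671/1024]  R=[3343/2048,209/128,105/64,53/32,27/16,7/4,2]  → 6685/4096
g_15 [BBRBRBRRRRBBBRB]  L=[0,1,3/2,13/8,417/256,835/512,1671/1024,6685/4096]  R=[3343/2048,209/128,105/64,53/32,27/16,7/4,2]  → 13371/8192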